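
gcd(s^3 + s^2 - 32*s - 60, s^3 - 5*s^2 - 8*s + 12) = s^2 - 4*s - 12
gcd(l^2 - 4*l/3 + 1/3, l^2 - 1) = l - 1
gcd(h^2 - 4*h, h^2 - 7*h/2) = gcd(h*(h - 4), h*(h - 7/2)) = h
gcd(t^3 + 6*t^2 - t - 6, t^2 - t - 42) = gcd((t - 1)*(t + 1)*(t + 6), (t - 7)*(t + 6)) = t + 6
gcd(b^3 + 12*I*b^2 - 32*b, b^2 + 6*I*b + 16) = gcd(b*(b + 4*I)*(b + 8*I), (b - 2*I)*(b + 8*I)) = b + 8*I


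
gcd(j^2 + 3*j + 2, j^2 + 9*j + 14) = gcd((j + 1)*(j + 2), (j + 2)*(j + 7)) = j + 2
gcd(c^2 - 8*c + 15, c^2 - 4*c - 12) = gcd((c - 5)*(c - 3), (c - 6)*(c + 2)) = 1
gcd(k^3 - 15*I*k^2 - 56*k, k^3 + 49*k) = k^2 - 7*I*k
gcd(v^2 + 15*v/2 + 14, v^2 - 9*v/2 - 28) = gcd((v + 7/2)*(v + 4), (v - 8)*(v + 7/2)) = v + 7/2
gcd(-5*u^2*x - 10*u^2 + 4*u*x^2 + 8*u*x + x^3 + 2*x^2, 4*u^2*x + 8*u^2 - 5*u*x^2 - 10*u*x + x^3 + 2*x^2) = -u*x - 2*u + x^2 + 2*x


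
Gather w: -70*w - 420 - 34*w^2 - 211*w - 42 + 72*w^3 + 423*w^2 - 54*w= 72*w^3 + 389*w^2 - 335*w - 462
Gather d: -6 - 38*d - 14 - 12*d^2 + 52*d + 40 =-12*d^2 + 14*d + 20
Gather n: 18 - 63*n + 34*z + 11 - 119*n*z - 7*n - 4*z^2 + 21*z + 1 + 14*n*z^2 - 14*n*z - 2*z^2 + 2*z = n*(14*z^2 - 133*z - 70) - 6*z^2 + 57*z + 30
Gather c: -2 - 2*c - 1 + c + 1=-c - 2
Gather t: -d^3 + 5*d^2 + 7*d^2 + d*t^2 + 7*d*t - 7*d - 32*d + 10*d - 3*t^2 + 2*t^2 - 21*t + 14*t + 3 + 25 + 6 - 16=-d^3 + 12*d^2 - 29*d + t^2*(d - 1) + t*(7*d - 7) + 18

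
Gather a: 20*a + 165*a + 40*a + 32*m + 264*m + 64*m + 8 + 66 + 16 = 225*a + 360*m + 90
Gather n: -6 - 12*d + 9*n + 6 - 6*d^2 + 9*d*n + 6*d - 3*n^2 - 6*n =-6*d^2 - 6*d - 3*n^2 + n*(9*d + 3)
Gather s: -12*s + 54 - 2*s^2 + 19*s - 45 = -2*s^2 + 7*s + 9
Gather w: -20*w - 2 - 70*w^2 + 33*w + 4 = -70*w^2 + 13*w + 2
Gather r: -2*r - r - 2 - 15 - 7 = -3*r - 24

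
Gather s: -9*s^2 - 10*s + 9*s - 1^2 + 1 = -9*s^2 - s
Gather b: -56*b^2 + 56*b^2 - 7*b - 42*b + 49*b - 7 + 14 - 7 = 0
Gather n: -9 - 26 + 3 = -32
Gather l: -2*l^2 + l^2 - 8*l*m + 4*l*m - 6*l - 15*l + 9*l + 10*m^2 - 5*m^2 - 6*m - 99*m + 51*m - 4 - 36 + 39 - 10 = -l^2 + l*(-4*m - 12) + 5*m^2 - 54*m - 11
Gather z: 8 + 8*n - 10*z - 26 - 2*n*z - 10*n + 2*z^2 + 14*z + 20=-2*n + 2*z^2 + z*(4 - 2*n) + 2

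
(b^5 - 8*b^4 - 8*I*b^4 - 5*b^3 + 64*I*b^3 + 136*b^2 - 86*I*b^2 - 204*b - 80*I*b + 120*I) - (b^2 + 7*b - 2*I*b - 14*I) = b^5 - 8*b^4 - 8*I*b^4 - 5*b^3 + 64*I*b^3 + 135*b^2 - 86*I*b^2 - 211*b - 78*I*b + 134*I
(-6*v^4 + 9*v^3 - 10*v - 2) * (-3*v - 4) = 18*v^5 - 3*v^4 - 36*v^3 + 30*v^2 + 46*v + 8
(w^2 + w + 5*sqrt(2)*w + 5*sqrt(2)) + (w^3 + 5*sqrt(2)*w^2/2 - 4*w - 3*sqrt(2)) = w^3 + w^2 + 5*sqrt(2)*w^2/2 - 3*w + 5*sqrt(2)*w + 2*sqrt(2)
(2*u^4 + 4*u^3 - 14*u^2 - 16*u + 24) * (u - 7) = 2*u^5 - 10*u^4 - 42*u^3 + 82*u^2 + 136*u - 168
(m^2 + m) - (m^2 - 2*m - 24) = 3*m + 24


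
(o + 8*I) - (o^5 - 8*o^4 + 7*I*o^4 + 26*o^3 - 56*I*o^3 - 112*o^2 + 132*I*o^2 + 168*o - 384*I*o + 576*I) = -o^5 + 8*o^4 - 7*I*o^4 - 26*o^3 + 56*I*o^3 + 112*o^2 - 132*I*o^2 - 167*o + 384*I*o - 568*I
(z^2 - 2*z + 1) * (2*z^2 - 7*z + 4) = 2*z^4 - 11*z^3 + 20*z^2 - 15*z + 4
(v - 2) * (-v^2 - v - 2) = -v^3 + v^2 + 4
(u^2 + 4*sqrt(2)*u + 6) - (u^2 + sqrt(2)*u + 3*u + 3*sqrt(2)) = -3*u + 3*sqrt(2)*u - 3*sqrt(2) + 6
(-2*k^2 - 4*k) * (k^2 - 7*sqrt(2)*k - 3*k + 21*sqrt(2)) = -2*k^4 + 2*k^3 + 14*sqrt(2)*k^3 - 14*sqrt(2)*k^2 + 12*k^2 - 84*sqrt(2)*k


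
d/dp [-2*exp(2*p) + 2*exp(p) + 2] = (2 - 4*exp(p))*exp(p)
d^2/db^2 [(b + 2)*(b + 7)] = 2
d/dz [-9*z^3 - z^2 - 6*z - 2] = -27*z^2 - 2*z - 6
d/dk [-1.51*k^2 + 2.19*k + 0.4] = 2.19 - 3.02*k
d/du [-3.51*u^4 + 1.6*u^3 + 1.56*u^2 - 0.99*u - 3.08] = -14.04*u^3 + 4.8*u^2 + 3.12*u - 0.99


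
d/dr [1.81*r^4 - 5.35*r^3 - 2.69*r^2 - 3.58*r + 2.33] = 7.24*r^3 - 16.05*r^2 - 5.38*r - 3.58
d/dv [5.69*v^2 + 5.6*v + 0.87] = 11.38*v + 5.6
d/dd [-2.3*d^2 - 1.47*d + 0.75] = -4.6*d - 1.47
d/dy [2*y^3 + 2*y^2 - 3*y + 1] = 6*y^2 + 4*y - 3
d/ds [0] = 0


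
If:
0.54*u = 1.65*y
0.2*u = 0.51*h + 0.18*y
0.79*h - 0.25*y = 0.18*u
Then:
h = 0.00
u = 0.00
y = 0.00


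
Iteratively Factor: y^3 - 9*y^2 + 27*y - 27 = (y - 3)*(y^2 - 6*y + 9) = (y - 3)^2*(y - 3)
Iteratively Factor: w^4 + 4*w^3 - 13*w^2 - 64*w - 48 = (w + 4)*(w^3 - 13*w - 12) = (w + 1)*(w + 4)*(w^2 - w - 12) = (w - 4)*(w + 1)*(w + 4)*(w + 3)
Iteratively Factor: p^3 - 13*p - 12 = (p - 4)*(p^2 + 4*p + 3) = (p - 4)*(p + 3)*(p + 1)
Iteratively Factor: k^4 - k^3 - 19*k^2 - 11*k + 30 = (k - 1)*(k^3 - 19*k - 30) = (k - 1)*(k + 2)*(k^2 - 2*k - 15) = (k - 1)*(k + 2)*(k + 3)*(k - 5)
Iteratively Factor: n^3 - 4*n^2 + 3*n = (n - 3)*(n^2 - n) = (n - 3)*(n - 1)*(n)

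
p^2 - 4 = (p - 2)*(p + 2)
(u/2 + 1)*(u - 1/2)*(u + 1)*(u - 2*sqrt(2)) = u^4/2 - sqrt(2)*u^3 + 5*u^3/4 - 5*sqrt(2)*u^2/2 + u^2/4 - sqrt(2)*u/2 - u/2 + sqrt(2)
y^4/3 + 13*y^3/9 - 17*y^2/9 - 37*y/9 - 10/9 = (y/3 + 1/3)*(y - 2)*(y + 1/3)*(y + 5)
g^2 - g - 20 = (g - 5)*(g + 4)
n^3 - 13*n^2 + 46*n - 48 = (n - 8)*(n - 3)*(n - 2)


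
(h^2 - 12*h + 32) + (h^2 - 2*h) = 2*h^2 - 14*h + 32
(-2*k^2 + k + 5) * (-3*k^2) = 6*k^4 - 3*k^3 - 15*k^2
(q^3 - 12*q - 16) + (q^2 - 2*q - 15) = q^3 + q^2 - 14*q - 31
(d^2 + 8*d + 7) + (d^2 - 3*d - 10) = 2*d^2 + 5*d - 3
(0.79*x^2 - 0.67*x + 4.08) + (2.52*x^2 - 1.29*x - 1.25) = 3.31*x^2 - 1.96*x + 2.83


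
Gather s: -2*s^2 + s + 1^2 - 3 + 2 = -2*s^2 + s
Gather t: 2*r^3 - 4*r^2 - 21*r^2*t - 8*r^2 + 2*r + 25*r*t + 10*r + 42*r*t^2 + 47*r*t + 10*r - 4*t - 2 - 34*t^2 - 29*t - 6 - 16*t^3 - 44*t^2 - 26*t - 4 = 2*r^3 - 12*r^2 + 22*r - 16*t^3 + t^2*(42*r - 78) + t*(-21*r^2 + 72*r - 59) - 12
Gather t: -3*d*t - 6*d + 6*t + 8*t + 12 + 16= -6*d + t*(14 - 3*d) + 28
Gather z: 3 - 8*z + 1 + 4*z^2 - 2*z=4*z^2 - 10*z + 4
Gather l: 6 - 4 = 2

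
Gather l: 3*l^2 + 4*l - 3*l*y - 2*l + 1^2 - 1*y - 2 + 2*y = 3*l^2 + l*(2 - 3*y) + y - 1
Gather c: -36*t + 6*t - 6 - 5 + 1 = -30*t - 10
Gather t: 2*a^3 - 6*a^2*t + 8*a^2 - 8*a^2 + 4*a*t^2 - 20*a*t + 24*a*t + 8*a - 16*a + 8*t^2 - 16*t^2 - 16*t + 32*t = 2*a^3 - 8*a + t^2*(4*a - 8) + t*(-6*a^2 + 4*a + 16)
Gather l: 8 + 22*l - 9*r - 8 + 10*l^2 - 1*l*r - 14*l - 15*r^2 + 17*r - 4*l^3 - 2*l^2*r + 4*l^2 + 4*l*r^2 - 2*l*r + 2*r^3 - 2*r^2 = -4*l^3 + l^2*(14 - 2*r) + l*(4*r^2 - 3*r + 8) + 2*r^3 - 17*r^2 + 8*r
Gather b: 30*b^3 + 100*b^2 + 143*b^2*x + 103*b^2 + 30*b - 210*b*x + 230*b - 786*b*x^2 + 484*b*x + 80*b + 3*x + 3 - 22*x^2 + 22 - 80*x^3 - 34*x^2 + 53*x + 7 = 30*b^3 + b^2*(143*x + 203) + b*(-786*x^2 + 274*x + 340) - 80*x^3 - 56*x^2 + 56*x + 32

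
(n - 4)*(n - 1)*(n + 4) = n^3 - n^2 - 16*n + 16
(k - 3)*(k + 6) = k^2 + 3*k - 18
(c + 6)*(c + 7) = c^2 + 13*c + 42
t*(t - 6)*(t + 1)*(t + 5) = t^4 - 31*t^2 - 30*t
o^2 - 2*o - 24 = (o - 6)*(o + 4)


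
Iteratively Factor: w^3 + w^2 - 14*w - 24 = (w + 3)*(w^2 - 2*w - 8) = (w + 2)*(w + 3)*(w - 4)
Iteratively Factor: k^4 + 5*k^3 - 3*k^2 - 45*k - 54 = (k + 3)*(k^3 + 2*k^2 - 9*k - 18) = (k + 3)^2*(k^2 - k - 6) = (k - 3)*(k + 3)^2*(k + 2)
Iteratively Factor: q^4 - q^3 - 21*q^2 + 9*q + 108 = (q + 3)*(q^3 - 4*q^2 - 9*q + 36) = (q - 3)*(q + 3)*(q^2 - q - 12) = (q - 3)*(q + 3)^2*(q - 4)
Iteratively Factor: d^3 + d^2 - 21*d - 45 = (d + 3)*(d^2 - 2*d - 15) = (d - 5)*(d + 3)*(d + 3)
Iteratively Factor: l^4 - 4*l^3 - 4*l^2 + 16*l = (l)*(l^3 - 4*l^2 - 4*l + 16) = l*(l + 2)*(l^2 - 6*l + 8) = l*(l - 2)*(l + 2)*(l - 4)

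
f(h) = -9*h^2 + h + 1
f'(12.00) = -215.00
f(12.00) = -1283.00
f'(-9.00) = 163.00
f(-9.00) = -737.00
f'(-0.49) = 9.82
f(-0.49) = -1.65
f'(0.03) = 0.46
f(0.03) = 1.02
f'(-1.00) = 19.00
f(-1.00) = -9.00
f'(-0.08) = 2.44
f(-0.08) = 0.86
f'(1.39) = -24.02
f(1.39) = -15.00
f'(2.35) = -41.30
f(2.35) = -46.35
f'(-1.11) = 20.98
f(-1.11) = -11.20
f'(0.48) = -7.64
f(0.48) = -0.59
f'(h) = 1 - 18*h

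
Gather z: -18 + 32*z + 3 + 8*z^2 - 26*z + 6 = 8*z^2 + 6*z - 9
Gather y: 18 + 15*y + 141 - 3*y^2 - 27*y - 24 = -3*y^2 - 12*y + 135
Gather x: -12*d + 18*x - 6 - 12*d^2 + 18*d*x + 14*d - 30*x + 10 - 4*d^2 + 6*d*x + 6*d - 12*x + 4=-16*d^2 + 8*d + x*(24*d - 24) + 8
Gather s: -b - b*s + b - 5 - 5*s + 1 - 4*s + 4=s*(-b - 9)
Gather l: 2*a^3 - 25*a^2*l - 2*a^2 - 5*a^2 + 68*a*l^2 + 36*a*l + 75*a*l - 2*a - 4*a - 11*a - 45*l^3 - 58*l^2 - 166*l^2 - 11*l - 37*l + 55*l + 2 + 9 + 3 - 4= 2*a^3 - 7*a^2 - 17*a - 45*l^3 + l^2*(68*a - 224) + l*(-25*a^2 + 111*a + 7) + 10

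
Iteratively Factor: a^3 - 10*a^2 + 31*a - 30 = (a - 3)*(a^2 - 7*a + 10) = (a - 5)*(a - 3)*(a - 2)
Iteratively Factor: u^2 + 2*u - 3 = (u + 3)*(u - 1)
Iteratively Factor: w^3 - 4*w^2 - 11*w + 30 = (w - 5)*(w^2 + w - 6) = (w - 5)*(w - 2)*(w + 3)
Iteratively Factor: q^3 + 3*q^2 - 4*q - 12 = (q + 3)*(q^2 - 4) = (q + 2)*(q + 3)*(q - 2)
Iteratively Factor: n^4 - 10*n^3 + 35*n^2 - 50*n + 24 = (n - 3)*(n^3 - 7*n^2 + 14*n - 8) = (n - 3)*(n - 1)*(n^2 - 6*n + 8) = (n - 4)*(n - 3)*(n - 1)*(n - 2)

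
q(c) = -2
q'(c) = 0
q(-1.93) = -2.00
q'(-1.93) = 0.00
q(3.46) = -2.00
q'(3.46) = 0.00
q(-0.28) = -2.00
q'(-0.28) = 0.00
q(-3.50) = -2.00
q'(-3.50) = 0.00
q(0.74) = -2.00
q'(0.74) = 0.00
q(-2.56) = -2.00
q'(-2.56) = 0.00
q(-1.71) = -2.00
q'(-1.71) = 0.00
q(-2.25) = -2.00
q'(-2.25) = 0.00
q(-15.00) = -2.00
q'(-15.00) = 0.00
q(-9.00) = -2.00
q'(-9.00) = 0.00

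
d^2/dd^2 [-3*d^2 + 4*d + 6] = -6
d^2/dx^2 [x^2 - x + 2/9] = 2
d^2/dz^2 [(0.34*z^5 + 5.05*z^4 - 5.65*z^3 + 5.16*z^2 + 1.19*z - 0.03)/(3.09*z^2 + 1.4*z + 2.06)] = (19.478124*z^7 + 119.96925*z^6 + 178.030848*z^5 + 281.67642*z^4 + 289.744858*z^3 - 39.396882*z^2 - 190.085676*z + 37.194356)/(29.503629*z^6 + 40.10202*z^5 + 77.176458*z^4 + 56.21336*z^3 + 51.450972*z^2 + 17.82312*z + 8.741816)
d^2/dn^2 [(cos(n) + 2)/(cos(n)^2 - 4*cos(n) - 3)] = (9*sin(n)^4*cos(n) + 12*sin(n)^4 - 56*sin(n)^2 + 17*cos(n)/2 - cos(5*n)/2 - 8)/(sin(n)^2 + 4*cos(n) + 2)^3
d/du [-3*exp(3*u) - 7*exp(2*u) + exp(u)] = (-9*exp(2*u) - 14*exp(u) + 1)*exp(u)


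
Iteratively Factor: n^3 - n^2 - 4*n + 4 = (n + 2)*(n^2 - 3*n + 2) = (n - 2)*(n + 2)*(n - 1)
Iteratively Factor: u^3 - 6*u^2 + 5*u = (u - 5)*(u^2 - u) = u*(u - 5)*(u - 1)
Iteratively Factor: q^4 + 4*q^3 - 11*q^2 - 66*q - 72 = (q + 3)*(q^3 + q^2 - 14*q - 24) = (q + 3)^2*(q^2 - 2*q - 8) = (q - 4)*(q + 3)^2*(q + 2)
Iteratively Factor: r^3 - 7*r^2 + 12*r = (r - 3)*(r^2 - 4*r) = r*(r - 3)*(r - 4)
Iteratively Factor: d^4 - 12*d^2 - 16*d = (d)*(d^3 - 12*d - 16) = d*(d + 2)*(d^2 - 2*d - 8) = d*(d - 4)*(d + 2)*(d + 2)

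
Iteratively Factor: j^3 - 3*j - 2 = (j + 1)*(j^2 - j - 2) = (j - 2)*(j + 1)*(j + 1)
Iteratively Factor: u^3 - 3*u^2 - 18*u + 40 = (u + 4)*(u^2 - 7*u + 10) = (u - 5)*(u + 4)*(u - 2)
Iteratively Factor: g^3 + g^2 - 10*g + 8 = (g - 2)*(g^2 + 3*g - 4) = (g - 2)*(g + 4)*(g - 1)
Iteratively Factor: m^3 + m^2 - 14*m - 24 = (m + 2)*(m^2 - m - 12) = (m - 4)*(m + 2)*(m + 3)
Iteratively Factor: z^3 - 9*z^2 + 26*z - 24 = (z - 2)*(z^2 - 7*z + 12) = (z - 3)*(z - 2)*(z - 4)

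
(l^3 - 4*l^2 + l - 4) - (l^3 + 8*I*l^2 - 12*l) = -4*l^2 - 8*I*l^2 + 13*l - 4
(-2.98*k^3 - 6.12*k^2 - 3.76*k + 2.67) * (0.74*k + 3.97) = -2.2052*k^4 - 16.3594*k^3 - 27.0788*k^2 - 12.9514*k + 10.5999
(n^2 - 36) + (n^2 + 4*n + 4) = 2*n^2 + 4*n - 32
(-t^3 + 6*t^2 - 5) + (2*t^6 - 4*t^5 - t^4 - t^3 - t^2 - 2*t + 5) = 2*t^6 - 4*t^5 - t^4 - 2*t^3 + 5*t^2 - 2*t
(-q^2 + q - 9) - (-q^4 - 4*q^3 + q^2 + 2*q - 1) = q^4 + 4*q^3 - 2*q^2 - q - 8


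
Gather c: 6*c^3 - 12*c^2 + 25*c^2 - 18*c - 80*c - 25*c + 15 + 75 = 6*c^3 + 13*c^2 - 123*c + 90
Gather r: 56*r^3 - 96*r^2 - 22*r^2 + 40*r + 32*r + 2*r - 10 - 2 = 56*r^3 - 118*r^2 + 74*r - 12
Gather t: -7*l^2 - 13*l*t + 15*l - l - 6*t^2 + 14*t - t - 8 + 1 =-7*l^2 + 14*l - 6*t^2 + t*(13 - 13*l) - 7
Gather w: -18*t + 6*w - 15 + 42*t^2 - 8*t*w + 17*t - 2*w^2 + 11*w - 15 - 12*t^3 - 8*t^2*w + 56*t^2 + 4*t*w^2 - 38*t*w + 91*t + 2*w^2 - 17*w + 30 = -12*t^3 + 98*t^2 + 4*t*w^2 + 90*t + w*(-8*t^2 - 46*t)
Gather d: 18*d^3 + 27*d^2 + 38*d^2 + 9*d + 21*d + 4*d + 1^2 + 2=18*d^3 + 65*d^2 + 34*d + 3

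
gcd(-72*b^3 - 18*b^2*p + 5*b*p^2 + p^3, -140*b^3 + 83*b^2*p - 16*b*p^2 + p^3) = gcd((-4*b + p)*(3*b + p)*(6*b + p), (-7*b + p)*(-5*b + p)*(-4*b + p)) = -4*b + p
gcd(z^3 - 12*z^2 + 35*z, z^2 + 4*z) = z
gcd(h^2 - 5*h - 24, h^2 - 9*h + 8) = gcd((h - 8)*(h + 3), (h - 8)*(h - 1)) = h - 8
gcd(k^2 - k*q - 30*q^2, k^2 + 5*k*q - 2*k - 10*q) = k + 5*q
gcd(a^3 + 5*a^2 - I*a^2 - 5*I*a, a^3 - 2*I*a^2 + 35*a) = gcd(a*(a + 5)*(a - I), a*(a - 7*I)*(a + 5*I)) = a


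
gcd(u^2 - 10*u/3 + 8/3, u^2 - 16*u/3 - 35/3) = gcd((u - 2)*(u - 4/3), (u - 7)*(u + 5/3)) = 1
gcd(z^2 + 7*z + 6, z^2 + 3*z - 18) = z + 6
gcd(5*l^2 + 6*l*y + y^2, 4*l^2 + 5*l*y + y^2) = l + y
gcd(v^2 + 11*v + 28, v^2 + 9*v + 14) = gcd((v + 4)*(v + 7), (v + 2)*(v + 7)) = v + 7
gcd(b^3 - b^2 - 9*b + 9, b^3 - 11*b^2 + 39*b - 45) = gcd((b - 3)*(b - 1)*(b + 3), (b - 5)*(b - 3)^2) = b - 3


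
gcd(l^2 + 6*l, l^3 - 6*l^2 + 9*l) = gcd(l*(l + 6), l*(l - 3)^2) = l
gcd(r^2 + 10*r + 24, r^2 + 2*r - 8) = r + 4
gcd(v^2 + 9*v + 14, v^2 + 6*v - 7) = v + 7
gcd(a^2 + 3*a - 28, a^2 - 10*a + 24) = a - 4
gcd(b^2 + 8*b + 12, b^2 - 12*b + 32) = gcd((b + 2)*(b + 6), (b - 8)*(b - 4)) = 1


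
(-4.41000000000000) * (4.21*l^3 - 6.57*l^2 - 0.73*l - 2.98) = -18.5661*l^3 + 28.9737*l^2 + 3.2193*l + 13.1418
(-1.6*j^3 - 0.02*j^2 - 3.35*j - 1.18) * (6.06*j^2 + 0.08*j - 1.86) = -9.696*j^5 - 0.2492*j^4 - 17.3266*j^3 - 7.3816*j^2 + 6.1366*j + 2.1948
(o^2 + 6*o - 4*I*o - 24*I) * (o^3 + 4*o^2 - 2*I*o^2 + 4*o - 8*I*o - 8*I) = o^5 + 10*o^4 - 6*I*o^4 + 20*o^3 - 60*I*o^3 - 56*o^2 - 168*I*o^2 - 224*o - 144*I*o - 192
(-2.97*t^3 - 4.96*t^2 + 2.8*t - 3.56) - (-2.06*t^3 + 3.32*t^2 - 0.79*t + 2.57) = -0.91*t^3 - 8.28*t^2 + 3.59*t - 6.13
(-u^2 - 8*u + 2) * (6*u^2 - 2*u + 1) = -6*u^4 - 46*u^3 + 27*u^2 - 12*u + 2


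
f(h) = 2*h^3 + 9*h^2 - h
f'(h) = 6*h^2 + 18*h - 1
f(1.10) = 12.45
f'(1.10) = 26.06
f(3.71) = 222.30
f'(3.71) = 148.36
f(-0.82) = 5.77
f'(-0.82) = -11.73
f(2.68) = 100.46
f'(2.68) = 90.33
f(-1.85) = 19.99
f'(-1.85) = -13.76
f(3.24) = 159.26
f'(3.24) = 120.31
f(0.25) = 0.34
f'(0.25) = 3.88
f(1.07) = 11.68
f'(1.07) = 25.13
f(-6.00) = -102.00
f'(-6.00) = 107.00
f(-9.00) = -720.00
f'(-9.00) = 323.00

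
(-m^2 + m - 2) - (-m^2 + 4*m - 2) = -3*m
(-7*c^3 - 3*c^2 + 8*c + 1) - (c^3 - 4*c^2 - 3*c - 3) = -8*c^3 + c^2 + 11*c + 4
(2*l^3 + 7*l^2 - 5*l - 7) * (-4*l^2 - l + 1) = -8*l^5 - 30*l^4 + 15*l^3 + 40*l^2 + 2*l - 7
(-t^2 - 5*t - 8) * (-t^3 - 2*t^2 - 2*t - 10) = t^5 + 7*t^4 + 20*t^3 + 36*t^2 + 66*t + 80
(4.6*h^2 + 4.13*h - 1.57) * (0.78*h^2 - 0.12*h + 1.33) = 3.588*h^4 + 2.6694*h^3 + 4.3978*h^2 + 5.6813*h - 2.0881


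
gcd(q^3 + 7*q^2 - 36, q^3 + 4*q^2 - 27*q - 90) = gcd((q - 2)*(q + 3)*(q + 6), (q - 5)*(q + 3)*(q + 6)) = q^2 + 9*q + 18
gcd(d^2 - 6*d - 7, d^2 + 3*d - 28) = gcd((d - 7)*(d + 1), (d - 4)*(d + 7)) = 1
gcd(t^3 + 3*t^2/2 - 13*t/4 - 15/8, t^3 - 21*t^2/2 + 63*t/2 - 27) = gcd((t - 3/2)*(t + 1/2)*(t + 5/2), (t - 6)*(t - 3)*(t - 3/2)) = t - 3/2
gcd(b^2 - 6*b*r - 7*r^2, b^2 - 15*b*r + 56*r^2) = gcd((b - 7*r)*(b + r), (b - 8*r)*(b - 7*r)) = -b + 7*r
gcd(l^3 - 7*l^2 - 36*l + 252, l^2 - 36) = l^2 - 36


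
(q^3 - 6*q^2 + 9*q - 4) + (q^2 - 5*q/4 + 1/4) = q^3 - 5*q^2 + 31*q/4 - 15/4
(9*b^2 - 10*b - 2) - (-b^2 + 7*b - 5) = 10*b^2 - 17*b + 3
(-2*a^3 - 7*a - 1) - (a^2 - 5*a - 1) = -2*a^3 - a^2 - 2*a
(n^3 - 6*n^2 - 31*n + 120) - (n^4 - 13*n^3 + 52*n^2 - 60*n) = -n^4 + 14*n^3 - 58*n^2 + 29*n + 120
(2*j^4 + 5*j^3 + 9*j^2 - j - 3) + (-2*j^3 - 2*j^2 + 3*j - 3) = 2*j^4 + 3*j^3 + 7*j^2 + 2*j - 6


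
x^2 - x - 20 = (x - 5)*(x + 4)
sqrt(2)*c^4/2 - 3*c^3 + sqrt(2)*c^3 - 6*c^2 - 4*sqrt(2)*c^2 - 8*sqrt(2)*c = c*(c + 2)*(c - 4*sqrt(2))*(sqrt(2)*c/2 + 1)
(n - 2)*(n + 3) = n^2 + n - 6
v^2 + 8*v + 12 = (v + 2)*(v + 6)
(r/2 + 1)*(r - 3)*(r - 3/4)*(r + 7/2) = r^4/2 + 7*r^3/8 - 91*r^2/16 - 111*r/16 + 63/8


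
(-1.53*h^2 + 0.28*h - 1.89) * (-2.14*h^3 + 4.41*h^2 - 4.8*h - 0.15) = 3.2742*h^5 - 7.3465*h^4 + 12.6234*h^3 - 9.4494*h^2 + 9.03*h + 0.2835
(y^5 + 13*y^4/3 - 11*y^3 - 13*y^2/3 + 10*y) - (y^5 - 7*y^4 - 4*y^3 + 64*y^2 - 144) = 34*y^4/3 - 7*y^3 - 205*y^2/3 + 10*y + 144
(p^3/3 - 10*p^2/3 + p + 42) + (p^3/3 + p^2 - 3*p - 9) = 2*p^3/3 - 7*p^2/3 - 2*p + 33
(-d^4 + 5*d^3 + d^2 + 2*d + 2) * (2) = -2*d^4 + 10*d^3 + 2*d^2 + 4*d + 4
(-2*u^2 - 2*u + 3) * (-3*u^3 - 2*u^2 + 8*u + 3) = 6*u^5 + 10*u^4 - 21*u^3 - 28*u^2 + 18*u + 9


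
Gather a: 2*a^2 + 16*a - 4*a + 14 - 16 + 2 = 2*a^2 + 12*a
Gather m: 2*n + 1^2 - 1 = 2*n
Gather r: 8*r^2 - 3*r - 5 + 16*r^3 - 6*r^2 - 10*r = 16*r^3 + 2*r^2 - 13*r - 5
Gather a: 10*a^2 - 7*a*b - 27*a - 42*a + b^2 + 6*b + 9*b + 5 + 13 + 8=10*a^2 + a*(-7*b - 69) + b^2 + 15*b + 26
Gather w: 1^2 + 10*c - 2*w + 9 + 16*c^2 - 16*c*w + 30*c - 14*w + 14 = 16*c^2 + 40*c + w*(-16*c - 16) + 24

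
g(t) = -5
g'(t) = 0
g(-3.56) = -5.00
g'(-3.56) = 0.00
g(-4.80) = -5.00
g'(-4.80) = 0.00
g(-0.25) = -5.00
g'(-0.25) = 0.00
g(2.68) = -5.00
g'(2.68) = 0.00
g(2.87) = -5.00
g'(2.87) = 0.00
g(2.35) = -5.00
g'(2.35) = 0.00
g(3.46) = -5.00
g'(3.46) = 0.00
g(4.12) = -5.00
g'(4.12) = 0.00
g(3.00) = -5.00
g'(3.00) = 0.00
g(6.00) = -5.00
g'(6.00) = 0.00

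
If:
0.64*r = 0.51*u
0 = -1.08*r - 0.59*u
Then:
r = 0.00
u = 0.00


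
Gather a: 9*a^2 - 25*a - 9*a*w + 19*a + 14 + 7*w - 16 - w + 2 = 9*a^2 + a*(-9*w - 6) + 6*w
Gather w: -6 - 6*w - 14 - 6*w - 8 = -12*w - 28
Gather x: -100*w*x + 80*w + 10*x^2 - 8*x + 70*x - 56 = 80*w + 10*x^2 + x*(62 - 100*w) - 56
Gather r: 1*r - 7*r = -6*r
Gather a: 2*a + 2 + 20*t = 2*a + 20*t + 2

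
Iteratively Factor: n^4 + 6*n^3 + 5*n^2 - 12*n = (n + 4)*(n^3 + 2*n^2 - 3*n) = (n + 3)*(n + 4)*(n^2 - n) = (n - 1)*(n + 3)*(n + 4)*(n)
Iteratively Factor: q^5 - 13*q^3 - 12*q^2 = (q + 1)*(q^4 - q^3 - 12*q^2) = (q - 4)*(q + 1)*(q^3 + 3*q^2) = q*(q - 4)*(q + 1)*(q^2 + 3*q) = q^2*(q - 4)*(q + 1)*(q + 3)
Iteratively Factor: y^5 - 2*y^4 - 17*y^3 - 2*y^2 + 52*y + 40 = (y + 2)*(y^4 - 4*y^3 - 9*y^2 + 16*y + 20) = (y - 2)*(y + 2)*(y^3 - 2*y^2 - 13*y - 10) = (y - 2)*(y + 1)*(y + 2)*(y^2 - 3*y - 10) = (y - 5)*(y - 2)*(y + 1)*(y + 2)*(y + 2)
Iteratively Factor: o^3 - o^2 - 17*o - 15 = (o + 1)*(o^2 - 2*o - 15) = (o + 1)*(o + 3)*(o - 5)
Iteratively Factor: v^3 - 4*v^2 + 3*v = (v)*(v^2 - 4*v + 3) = v*(v - 3)*(v - 1)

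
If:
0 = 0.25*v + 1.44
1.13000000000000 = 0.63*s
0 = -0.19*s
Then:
No Solution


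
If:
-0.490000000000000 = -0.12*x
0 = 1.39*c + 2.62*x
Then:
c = -7.70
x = 4.08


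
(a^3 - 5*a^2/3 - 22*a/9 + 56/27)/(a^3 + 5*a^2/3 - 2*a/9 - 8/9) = (a - 7/3)/(a + 1)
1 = 1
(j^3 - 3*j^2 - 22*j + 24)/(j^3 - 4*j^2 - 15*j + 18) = (j + 4)/(j + 3)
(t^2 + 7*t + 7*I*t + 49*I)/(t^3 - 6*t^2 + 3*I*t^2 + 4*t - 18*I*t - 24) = (t^2 + t*(7 + 7*I) + 49*I)/(t^3 + t^2*(-6 + 3*I) + t*(4 - 18*I) - 24)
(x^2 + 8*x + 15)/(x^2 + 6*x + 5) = (x + 3)/(x + 1)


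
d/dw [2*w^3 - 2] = 6*w^2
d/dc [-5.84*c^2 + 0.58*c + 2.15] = 0.58 - 11.68*c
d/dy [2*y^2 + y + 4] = 4*y + 1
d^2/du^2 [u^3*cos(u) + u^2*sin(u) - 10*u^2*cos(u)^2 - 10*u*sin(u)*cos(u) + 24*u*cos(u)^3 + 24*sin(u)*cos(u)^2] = -u^3*cos(u) - 7*u^2*sin(u) + 20*u^2*cos(2*u) + 60*u*sin(2*u) - 8*u*cos(u) - 54*u*cos(3*u) - 40*sin(u) - 90*sin(3*u) - 30*cos(2*u) - 10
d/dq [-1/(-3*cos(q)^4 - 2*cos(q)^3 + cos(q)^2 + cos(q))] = (12*cos(q)^3 + 6*cos(q)^2 - 2*cos(q) - 1)*sin(q)/((3*cos(q)^3 + 2*cos(q)^2 - cos(q) - 1)^2*cos(q)^2)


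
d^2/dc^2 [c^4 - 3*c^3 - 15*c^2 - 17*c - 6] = 12*c^2 - 18*c - 30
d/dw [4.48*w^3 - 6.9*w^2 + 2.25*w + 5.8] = 13.44*w^2 - 13.8*w + 2.25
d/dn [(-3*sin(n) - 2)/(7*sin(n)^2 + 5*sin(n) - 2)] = (21*sin(n)^2 + 28*sin(n) + 16)*cos(n)/((sin(n) + 1)^2*(7*sin(n) - 2)^2)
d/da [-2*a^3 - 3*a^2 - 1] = 6*a*(-a - 1)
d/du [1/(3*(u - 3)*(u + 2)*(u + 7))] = (-(u - 3)*(u + 2) - (u - 3)*(u + 7) - (u + 2)*(u + 7))/(3*(u - 3)^2*(u + 2)^2*(u + 7)^2)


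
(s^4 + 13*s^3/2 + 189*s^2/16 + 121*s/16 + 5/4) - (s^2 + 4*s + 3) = s^4 + 13*s^3/2 + 173*s^2/16 + 57*s/16 - 7/4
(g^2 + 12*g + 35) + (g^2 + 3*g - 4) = 2*g^2 + 15*g + 31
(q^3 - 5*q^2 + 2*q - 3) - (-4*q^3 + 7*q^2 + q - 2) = 5*q^3 - 12*q^2 + q - 1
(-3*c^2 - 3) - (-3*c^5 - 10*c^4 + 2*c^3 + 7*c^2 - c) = 3*c^5 + 10*c^4 - 2*c^3 - 10*c^2 + c - 3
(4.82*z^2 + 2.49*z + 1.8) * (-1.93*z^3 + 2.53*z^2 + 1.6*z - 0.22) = -9.3026*z^5 + 7.3889*z^4 + 10.5377*z^3 + 7.4776*z^2 + 2.3322*z - 0.396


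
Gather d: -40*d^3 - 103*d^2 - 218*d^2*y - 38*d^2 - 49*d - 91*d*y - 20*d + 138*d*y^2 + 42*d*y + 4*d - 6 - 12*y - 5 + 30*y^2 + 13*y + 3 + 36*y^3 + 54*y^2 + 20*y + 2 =-40*d^3 + d^2*(-218*y - 141) + d*(138*y^2 - 49*y - 65) + 36*y^3 + 84*y^2 + 21*y - 6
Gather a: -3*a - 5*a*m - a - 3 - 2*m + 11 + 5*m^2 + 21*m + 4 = a*(-5*m - 4) + 5*m^2 + 19*m + 12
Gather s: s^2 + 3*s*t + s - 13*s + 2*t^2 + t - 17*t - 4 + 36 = s^2 + s*(3*t - 12) + 2*t^2 - 16*t + 32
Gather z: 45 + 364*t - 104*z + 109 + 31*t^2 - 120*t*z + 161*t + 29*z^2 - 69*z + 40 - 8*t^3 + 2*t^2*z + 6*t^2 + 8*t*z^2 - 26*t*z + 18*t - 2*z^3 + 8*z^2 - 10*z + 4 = -8*t^3 + 37*t^2 + 543*t - 2*z^3 + z^2*(8*t + 37) + z*(2*t^2 - 146*t - 183) + 198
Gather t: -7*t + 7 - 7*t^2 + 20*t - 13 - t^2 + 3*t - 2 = -8*t^2 + 16*t - 8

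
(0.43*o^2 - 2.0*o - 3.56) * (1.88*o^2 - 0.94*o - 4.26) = 0.8084*o^4 - 4.1642*o^3 - 6.6446*o^2 + 11.8664*o + 15.1656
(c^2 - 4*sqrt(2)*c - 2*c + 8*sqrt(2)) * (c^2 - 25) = c^4 - 4*sqrt(2)*c^3 - 2*c^3 - 25*c^2 + 8*sqrt(2)*c^2 + 50*c + 100*sqrt(2)*c - 200*sqrt(2)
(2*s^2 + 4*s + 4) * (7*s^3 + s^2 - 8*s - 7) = 14*s^5 + 30*s^4 + 16*s^3 - 42*s^2 - 60*s - 28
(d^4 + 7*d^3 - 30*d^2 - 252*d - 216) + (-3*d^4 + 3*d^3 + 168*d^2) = -2*d^4 + 10*d^3 + 138*d^2 - 252*d - 216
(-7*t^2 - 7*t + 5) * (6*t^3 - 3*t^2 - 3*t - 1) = -42*t^5 - 21*t^4 + 72*t^3 + 13*t^2 - 8*t - 5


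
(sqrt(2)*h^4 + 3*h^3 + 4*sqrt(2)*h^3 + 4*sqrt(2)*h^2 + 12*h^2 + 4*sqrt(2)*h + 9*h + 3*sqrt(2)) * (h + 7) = sqrt(2)*h^5 + 3*h^4 + 11*sqrt(2)*h^4 + 33*h^3 + 32*sqrt(2)*h^3 + 32*sqrt(2)*h^2 + 93*h^2 + 31*sqrt(2)*h + 63*h + 21*sqrt(2)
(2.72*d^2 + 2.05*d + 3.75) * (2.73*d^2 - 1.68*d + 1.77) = 7.4256*d^4 + 1.0269*d^3 + 11.6079*d^2 - 2.6715*d + 6.6375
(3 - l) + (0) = 3 - l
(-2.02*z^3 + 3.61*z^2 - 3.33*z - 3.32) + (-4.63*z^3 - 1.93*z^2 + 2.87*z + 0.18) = -6.65*z^3 + 1.68*z^2 - 0.46*z - 3.14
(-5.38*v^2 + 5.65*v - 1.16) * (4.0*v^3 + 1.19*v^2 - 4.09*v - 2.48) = -21.52*v^5 + 16.1978*v^4 + 24.0877*v^3 - 11.1465*v^2 - 9.2676*v + 2.8768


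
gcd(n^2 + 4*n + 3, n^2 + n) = n + 1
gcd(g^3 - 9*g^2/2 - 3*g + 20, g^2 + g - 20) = g - 4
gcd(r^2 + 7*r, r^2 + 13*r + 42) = r + 7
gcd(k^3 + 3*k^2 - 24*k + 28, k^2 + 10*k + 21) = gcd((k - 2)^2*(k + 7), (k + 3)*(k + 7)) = k + 7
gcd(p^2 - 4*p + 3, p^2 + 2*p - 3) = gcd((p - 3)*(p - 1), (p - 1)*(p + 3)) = p - 1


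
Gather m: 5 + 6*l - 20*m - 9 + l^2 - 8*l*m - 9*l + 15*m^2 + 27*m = l^2 - 3*l + 15*m^2 + m*(7 - 8*l) - 4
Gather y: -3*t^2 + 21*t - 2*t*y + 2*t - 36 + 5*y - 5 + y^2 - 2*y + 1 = -3*t^2 + 23*t + y^2 + y*(3 - 2*t) - 40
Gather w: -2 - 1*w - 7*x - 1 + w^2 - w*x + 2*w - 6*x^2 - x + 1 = w^2 + w*(1 - x) - 6*x^2 - 8*x - 2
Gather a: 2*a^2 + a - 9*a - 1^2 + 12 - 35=2*a^2 - 8*a - 24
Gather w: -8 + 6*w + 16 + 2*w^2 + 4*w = 2*w^2 + 10*w + 8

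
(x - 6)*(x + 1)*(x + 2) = x^3 - 3*x^2 - 16*x - 12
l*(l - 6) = l^2 - 6*l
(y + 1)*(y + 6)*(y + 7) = y^3 + 14*y^2 + 55*y + 42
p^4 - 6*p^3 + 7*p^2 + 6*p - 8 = (p - 4)*(p - 2)*(p - 1)*(p + 1)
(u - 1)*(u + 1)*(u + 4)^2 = u^4 + 8*u^3 + 15*u^2 - 8*u - 16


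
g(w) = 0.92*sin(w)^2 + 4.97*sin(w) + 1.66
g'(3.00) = -5.18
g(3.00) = 2.38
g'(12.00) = 3.36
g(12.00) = -0.74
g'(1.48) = 0.62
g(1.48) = 7.52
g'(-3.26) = -5.15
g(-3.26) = 2.26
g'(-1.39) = 0.57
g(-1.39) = -2.34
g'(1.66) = -0.61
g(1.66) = 7.52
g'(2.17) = -3.66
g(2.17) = 6.39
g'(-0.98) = 1.92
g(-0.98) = -1.83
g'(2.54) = -4.96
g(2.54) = 4.77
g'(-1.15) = 1.34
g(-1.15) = -2.11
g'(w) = 1.84*sin(w)*cos(w) + 4.97*cos(w) = (1.84*sin(w) + 4.97)*cos(w)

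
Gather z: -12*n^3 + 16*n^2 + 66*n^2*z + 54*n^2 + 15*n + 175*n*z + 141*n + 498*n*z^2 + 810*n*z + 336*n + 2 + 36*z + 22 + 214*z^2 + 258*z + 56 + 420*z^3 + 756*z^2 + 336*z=-12*n^3 + 70*n^2 + 492*n + 420*z^3 + z^2*(498*n + 970) + z*(66*n^2 + 985*n + 630) + 80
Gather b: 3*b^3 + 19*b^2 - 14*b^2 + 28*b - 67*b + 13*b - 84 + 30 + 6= 3*b^3 + 5*b^2 - 26*b - 48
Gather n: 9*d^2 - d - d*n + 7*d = 9*d^2 - d*n + 6*d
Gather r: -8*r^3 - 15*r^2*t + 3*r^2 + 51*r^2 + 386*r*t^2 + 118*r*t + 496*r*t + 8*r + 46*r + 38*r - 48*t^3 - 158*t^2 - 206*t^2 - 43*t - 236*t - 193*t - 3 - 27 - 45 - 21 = -8*r^3 + r^2*(54 - 15*t) + r*(386*t^2 + 614*t + 92) - 48*t^3 - 364*t^2 - 472*t - 96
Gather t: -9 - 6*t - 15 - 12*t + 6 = -18*t - 18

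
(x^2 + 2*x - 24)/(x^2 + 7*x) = (x^2 + 2*x - 24)/(x*(x + 7))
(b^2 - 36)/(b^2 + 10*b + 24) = (b - 6)/(b + 4)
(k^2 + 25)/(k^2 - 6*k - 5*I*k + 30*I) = (k + 5*I)/(k - 6)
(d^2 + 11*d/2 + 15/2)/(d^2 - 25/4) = 2*(d + 3)/(2*d - 5)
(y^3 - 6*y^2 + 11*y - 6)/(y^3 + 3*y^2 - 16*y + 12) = (y - 3)/(y + 6)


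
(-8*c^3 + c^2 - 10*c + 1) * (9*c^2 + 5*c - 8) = -72*c^5 - 31*c^4 - 21*c^3 - 49*c^2 + 85*c - 8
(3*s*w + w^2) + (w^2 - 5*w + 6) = 3*s*w + 2*w^2 - 5*w + 6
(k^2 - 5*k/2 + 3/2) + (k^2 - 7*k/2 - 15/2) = 2*k^2 - 6*k - 6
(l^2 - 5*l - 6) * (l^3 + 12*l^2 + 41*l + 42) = l^5 + 7*l^4 - 25*l^3 - 235*l^2 - 456*l - 252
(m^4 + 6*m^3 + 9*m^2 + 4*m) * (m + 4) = m^5 + 10*m^4 + 33*m^3 + 40*m^2 + 16*m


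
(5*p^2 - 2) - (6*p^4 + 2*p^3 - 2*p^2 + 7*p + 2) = -6*p^4 - 2*p^3 + 7*p^2 - 7*p - 4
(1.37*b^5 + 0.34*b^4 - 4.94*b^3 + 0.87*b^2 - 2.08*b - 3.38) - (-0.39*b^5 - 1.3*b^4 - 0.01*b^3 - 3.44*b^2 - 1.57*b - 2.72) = 1.76*b^5 + 1.64*b^4 - 4.93*b^3 + 4.31*b^2 - 0.51*b - 0.66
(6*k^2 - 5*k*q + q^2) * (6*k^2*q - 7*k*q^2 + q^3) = 36*k^4*q - 72*k^3*q^2 + 47*k^2*q^3 - 12*k*q^4 + q^5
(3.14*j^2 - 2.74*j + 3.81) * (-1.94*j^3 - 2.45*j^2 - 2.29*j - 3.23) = -6.0916*j^5 - 2.3774*j^4 - 7.869*j^3 - 13.2021*j^2 + 0.125300000000001*j - 12.3063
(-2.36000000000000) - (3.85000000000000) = -6.21000000000000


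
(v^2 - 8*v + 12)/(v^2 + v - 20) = (v^2 - 8*v + 12)/(v^2 + v - 20)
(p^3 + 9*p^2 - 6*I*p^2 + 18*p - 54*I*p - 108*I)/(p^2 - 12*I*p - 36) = (p^2 + 9*p + 18)/(p - 6*I)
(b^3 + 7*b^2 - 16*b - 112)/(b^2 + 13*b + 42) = (b^2 - 16)/(b + 6)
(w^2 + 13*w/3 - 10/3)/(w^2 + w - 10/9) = 3*(w + 5)/(3*w + 5)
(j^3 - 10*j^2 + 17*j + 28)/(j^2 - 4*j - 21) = (j^2 - 3*j - 4)/(j + 3)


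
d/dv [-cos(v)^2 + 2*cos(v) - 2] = 2*(cos(v) - 1)*sin(v)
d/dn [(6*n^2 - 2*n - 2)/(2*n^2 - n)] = 2*(-n^2 + 4*n - 1)/(n^2*(4*n^2 - 4*n + 1))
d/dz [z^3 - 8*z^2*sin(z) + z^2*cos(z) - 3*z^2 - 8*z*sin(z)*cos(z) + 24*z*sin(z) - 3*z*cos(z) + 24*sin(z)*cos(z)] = -z^2*sin(z) - 8*z^2*cos(z) + 3*z^2 - 13*z*sin(z) + 26*z*cos(z) - 8*z*cos(2*z) - 6*z + 24*sin(z) - 4*sin(2*z) - 3*cos(z) + 24*cos(2*z)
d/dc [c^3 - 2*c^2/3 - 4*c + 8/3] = 3*c^2 - 4*c/3 - 4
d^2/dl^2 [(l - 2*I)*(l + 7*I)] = 2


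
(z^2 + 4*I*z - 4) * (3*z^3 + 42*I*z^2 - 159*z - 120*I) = 3*z^5 + 54*I*z^4 - 339*z^3 - 924*I*z^2 + 1116*z + 480*I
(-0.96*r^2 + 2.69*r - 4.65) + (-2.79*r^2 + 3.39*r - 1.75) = -3.75*r^2 + 6.08*r - 6.4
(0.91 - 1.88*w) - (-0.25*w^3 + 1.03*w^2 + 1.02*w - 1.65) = 0.25*w^3 - 1.03*w^2 - 2.9*w + 2.56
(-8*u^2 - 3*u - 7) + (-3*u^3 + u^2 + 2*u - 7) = -3*u^3 - 7*u^2 - u - 14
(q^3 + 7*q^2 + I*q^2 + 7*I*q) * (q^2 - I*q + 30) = q^5 + 7*q^4 + 31*q^3 + 217*q^2 + 30*I*q^2 + 210*I*q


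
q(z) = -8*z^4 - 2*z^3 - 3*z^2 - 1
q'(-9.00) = 22896.00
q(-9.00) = -51274.00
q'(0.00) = 0.00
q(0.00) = -1.00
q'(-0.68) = 11.37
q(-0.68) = -3.47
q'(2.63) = -639.41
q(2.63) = -440.88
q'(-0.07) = 0.40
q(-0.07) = -1.01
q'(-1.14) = 46.45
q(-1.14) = -15.45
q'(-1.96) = 229.66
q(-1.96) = -115.53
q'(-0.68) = 11.37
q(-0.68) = -3.47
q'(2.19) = -378.03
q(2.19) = -220.42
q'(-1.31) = 69.50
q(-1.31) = -25.21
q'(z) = -32*z^3 - 6*z^2 - 6*z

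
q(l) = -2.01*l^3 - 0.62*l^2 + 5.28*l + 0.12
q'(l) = -6.03*l^2 - 1.24*l + 5.28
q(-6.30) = 444.84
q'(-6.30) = -226.24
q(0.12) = 0.74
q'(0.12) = 5.04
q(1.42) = 0.61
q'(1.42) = -8.64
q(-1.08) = -3.77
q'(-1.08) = -0.41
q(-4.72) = 172.75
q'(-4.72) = -123.21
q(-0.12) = -0.52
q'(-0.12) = 5.34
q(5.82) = -386.40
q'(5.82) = -206.19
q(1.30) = 1.52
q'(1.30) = -6.52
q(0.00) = 0.12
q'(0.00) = 5.28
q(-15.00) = 6565.17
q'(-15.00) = -1332.87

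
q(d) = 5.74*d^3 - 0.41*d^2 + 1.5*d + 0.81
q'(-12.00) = 2491.02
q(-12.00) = -9994.95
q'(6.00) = 616.50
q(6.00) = 1234.89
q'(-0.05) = 1.58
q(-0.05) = 0.73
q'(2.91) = 144.93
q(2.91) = 143.15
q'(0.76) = 10.82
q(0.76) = 4.23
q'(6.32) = 684.13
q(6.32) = 1442.90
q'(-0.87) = 15.25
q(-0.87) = -4.59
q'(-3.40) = 203.35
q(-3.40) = -234.63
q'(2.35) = 94.67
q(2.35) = 76.56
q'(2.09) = 75.00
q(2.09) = 54.56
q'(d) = 17.22*d^2 - 0.82*d + 1.5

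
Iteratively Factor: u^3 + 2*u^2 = (u)*(u^2 + 2*u) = u^2*(u + 2)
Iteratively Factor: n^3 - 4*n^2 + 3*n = (n)*(n^2 - 4*n + 3) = n*(n - 1)*(n - 3)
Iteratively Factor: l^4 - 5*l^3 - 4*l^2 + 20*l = (l - 5)*(l^3 - 4*l) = (l - 5)*(l - 2)*(l^2 + 2*l) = (l - 5)*(l - 2)*(l + 2)*(l)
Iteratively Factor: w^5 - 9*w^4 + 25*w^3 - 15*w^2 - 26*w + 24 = (w - 2)*(w^4 - 7*w^3 + 11*w^2 + 7*w - 12) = (w - 2)*(w + 1)*(w^3 - 8*w^2 + 19*w - 12) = (w - 4)*(w - 2)*(w + 1)*(w^2 - 4*w + 3) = (w - 4)*(w - 2)*(w - 1)*(w + 1)*(w - 3)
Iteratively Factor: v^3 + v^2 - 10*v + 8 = (v - 1)*(v^2 + 2*v - 8) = (v - 2)*(v - 1)*(v + 4)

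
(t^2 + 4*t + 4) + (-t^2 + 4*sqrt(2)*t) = 4*t + 4*sqrt(2)*t + 4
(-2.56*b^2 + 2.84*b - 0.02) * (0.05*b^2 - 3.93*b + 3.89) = -0.128*b^4 + 10.2028*b^3 - 21.1206*b^2 + 11.1262*b - 0.0778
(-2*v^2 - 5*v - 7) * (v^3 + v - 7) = -2*v^5 - 5*v^4 - 9*v^3 + 9*v^2 + 28*v + 49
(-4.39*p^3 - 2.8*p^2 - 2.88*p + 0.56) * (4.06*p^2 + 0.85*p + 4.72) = -17.8234*p^5 - 15.0995*p^4 - 34.7936*p^3 - 13.3904*p^2 - 13.1176*p + 2.6432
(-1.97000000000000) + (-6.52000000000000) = -8.49000000000000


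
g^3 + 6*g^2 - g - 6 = (g - 1)*(g + 1)*(g + 6)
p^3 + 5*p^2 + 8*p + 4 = (p + 1)*(p + 2)^2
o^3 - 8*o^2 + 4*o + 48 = (o - 6)*(o - 4)*(o + 2)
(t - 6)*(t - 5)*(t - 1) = t^3 - 12*t^2 + 41*t - 30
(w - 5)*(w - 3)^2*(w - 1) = w^4 - 12*w^3 + 50*w^2 - 84*w + 45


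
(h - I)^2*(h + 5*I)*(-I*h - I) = -I*h^4 + 3*h^3 - I*h^3 + 3*h^2 - 9*I*h^2 - 5*h - 9*I*h - 5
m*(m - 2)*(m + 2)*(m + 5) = m^4 + 5*m^3 - 4*m^2 - 20*m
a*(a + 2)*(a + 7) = a^3 + 9*a^2 + 14*a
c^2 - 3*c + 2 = (c - 2)*(c - 1)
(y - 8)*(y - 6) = y^2 - 14*y + 48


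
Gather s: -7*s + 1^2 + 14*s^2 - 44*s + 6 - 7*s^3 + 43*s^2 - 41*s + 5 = -7*s^3 + 57*s^2 - 92*s + 12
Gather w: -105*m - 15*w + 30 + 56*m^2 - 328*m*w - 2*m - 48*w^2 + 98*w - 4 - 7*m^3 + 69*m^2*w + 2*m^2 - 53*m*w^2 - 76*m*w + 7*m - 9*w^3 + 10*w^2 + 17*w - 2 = -7*m^3 + 58*m^2 - 100*m - 9*w^3 + w^2*(-53*m - 38) + w*(69*m^2 - 404*m + 100) + 24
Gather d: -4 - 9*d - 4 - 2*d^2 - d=-2*d^2 - 10*d - 8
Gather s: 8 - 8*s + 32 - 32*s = 40 - 40*s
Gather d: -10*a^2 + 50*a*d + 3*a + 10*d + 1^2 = -10*a^2 + 3*a + d*(50*a + 10) + 1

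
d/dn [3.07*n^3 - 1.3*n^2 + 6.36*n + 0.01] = 9.21*n^2 - 2.6*n + 6.36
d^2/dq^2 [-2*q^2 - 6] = -4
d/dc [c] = 1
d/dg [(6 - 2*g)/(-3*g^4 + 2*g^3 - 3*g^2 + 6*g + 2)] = 2*(3*g^4 - 2*g^3 + 3*g^2 - 6*g - 6*(g - 3)*(2*g^3 - g^2 + g - 1) - 2)/(-3*g^4 + 2*g^3 - 3*g^2 + 6*g + 2)^2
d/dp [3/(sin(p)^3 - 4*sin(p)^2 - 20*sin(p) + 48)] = 3*(-3*sin(p)^2 + 8*sin(p) + 20)*cos(p)/(sin(p)^3 - 4*sin(p)^2 - 20*sin(p) + 48)^2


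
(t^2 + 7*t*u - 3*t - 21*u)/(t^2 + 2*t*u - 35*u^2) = (t - 3)/(t - 5*u)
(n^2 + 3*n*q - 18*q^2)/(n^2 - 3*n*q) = (n + 6*q)/n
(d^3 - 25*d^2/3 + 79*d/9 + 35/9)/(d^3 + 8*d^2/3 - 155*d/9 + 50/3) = (3*d^2 - 20*d - 7)/(3*d^2 + 13*d - 30)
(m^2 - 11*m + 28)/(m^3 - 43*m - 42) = (m - 4)/(m^2 + 7*m + 6)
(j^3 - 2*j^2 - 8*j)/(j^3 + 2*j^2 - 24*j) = (j + 2)/(j + 6)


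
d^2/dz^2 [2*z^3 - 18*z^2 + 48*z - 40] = 12*z - 36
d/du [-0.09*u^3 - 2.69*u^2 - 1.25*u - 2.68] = -0.27*u^2 - 5.38*u - 1.25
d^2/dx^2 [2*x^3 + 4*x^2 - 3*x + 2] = 12*x + 8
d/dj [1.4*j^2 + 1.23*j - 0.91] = 2.8*j + 1.23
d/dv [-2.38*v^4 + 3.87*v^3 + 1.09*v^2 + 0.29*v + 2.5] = -9.52*v^3 + 11.61*v^2 + 2.18*v + 0.29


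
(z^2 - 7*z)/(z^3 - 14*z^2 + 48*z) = (z - 7)/(z^2 - 14*z + 48)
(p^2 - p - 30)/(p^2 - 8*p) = (p^2 - p - 30)/(p*(p - 8))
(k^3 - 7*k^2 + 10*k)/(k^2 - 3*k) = (k^2 - 7*k + 10)/(k - 3)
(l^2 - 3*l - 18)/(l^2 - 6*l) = (l + 3)/l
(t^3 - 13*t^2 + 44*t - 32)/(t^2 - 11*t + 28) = (t^2 - 9*t + 8)/(t - 7)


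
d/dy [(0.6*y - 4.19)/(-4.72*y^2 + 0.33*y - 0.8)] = (2.832*y^2 - 39.5536*y + 0.9027)/(22.2784*y^4 - 3.1152*y^3 + 7.6609*y^2 - 0.528*y + 0.64)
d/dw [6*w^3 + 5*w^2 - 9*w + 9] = 18*w^2 + 10*w - 9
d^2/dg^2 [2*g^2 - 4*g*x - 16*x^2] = 4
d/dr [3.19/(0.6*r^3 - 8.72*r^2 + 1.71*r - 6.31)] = (-5.742*r^2 + 55.6336*r - 5.4549)/(0.6*r^3 - 8.72*r^2 + 1.71*r - 6.31)^2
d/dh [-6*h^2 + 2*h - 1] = 2 - 12*h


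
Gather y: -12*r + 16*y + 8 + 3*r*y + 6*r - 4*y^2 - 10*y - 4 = -6*r - 4*y^2 + y*(3*r + 6) + 4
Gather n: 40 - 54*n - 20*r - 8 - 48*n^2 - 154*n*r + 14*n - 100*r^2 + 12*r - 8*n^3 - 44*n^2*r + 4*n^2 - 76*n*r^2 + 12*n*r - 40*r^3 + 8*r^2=-8*n^3 + n^2*(-44*r - 44) + n*(-76*r^2 - 142*r - 40) - 40*r^3 - 92*r^2 - 8*r + 32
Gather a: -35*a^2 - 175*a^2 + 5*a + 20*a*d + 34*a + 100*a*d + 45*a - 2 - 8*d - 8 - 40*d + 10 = -210*a^2 + a*(120*d + 84) - 48*d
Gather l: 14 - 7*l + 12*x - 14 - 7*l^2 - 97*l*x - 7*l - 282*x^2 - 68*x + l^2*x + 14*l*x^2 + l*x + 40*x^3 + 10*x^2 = l^2*(x - 7) + l*(14*x^2 - 96*x - 14) + 40*x^3 - 272*x^2 - 56*x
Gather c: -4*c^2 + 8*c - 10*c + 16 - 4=-4*c^2 - 2*c + 12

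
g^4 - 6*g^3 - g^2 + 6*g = g*(g - 6)*(g - 1)*(g + 1)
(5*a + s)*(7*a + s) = 35*a^2 + 12*a*s + s^2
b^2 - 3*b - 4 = (b - 4)*(b + 1)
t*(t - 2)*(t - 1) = t^3 - 3*t^2 + 2*t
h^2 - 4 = (h - 2)*(h + 2)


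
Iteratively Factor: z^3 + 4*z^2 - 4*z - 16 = (z + 2)*(z^2 + 2*z - 8) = (z - 2)*(z + 2)*(z + 4)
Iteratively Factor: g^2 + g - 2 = (g - 1)*(g + 2)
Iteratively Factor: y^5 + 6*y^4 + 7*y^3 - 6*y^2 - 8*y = (y - 1)*(y^4 + 7*y^3 + 14*y^2 + 8*y) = y*(y - 1)*(y^3 + 7*y^2 + 14*y + 8) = y*(y - 1)*(y + 4)*(y^2 + 3*y + 2) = y*(y - 1)*(y + 2)*(y + 4)*(y + 1)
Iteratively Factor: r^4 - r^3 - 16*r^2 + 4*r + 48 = (r - 2)*(r^3 + r^2 - 14*r - 24) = (r - 4)*(r - 2)*(r^2 + 5*r + 6) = (r - 4)*(r - 2)*(r + 3)*(r + 2)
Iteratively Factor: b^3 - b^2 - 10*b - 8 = (b + 2)*(b^2 - 3*b - 4) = (b + 1)*(b + 2)*(b - 4)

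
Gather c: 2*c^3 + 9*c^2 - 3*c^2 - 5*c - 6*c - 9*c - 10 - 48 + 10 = 2*c^3 + 6*c^2 - 20*c - 48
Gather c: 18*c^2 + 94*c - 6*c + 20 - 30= 18*c^2 + 88*c - 10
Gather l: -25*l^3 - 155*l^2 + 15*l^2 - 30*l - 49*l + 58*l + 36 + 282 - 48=-25*l^3 - 140*l^2 - 21*l + 270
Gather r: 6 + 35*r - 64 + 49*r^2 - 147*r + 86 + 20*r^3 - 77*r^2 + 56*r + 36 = 20*r^3 - 28*r^2 - 56*r + 64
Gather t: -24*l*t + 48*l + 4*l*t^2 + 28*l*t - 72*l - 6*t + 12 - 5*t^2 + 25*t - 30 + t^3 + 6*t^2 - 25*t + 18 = -24*l + t^3 + t^2*(4*l + 1) + t*(4*l - 6)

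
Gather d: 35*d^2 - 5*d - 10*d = 35*d^2 - 15*d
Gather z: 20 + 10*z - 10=10*z + 10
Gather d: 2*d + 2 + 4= 2*d + 6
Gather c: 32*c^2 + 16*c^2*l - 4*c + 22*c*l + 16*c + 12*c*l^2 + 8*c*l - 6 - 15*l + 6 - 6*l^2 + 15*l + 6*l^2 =c^2*(16*l + 32) + c*(12*l^2 + 30*l + 12)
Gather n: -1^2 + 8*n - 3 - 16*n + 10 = 6 - 8*n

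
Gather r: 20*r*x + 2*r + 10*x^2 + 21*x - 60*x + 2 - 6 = r*(20*x + 2) + 10*x^2 - 39*x - 4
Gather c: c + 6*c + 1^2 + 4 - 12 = 7*c - 7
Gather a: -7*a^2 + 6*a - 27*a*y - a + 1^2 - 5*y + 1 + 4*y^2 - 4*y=-7*a^2 + a*(5 - 27*y) + 4*y^2 - 9*y + 2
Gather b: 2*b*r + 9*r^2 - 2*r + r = 2*b*r + 9*r^2 - r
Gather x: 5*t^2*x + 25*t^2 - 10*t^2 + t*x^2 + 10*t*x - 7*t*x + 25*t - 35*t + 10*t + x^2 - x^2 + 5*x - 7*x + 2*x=15*t^2 + t*x^2 + x*(5*t^2 + 3*t)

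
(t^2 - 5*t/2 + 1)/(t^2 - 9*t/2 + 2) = (t - 2)/(t - 4)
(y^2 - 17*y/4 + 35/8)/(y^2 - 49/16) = 2*(2*y - 5)/(4*y + 7)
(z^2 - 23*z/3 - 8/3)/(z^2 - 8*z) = (z + 1/3)/z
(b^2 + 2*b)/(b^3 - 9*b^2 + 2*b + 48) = b/(b^2 - 11*b + 24)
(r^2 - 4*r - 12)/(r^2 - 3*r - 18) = (r + 2)/(r + 3)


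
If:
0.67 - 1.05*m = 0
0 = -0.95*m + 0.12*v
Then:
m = 0.64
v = 5.05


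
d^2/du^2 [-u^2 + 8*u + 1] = -2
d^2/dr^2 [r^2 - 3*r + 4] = 2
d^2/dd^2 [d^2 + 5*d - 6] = 2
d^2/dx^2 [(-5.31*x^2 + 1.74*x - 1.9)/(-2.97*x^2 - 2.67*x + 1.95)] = (5.6843418860808e-14*x^4 - 114.91227*x^3 + 285.07545*x^2 + 29.9376*x + 71.36145)/(26.198073*x^6 + 70.655409*x^5 + 11.916234*x^4 - 73.745667*x^3 - 7.82379*x^2 + 30.458025*x - 7.414875)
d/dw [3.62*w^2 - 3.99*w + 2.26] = 7.24*w - 3.99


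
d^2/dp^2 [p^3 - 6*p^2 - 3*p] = 6*p - 12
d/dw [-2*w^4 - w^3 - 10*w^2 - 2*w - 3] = -8*w^3 - 3*w^2 - 20*w - 2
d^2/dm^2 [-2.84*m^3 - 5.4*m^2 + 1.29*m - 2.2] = -17.04*m - 10.8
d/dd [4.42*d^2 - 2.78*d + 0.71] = 8.84*d - 2.78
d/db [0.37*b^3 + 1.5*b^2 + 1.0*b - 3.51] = 1.11*b^2 + 3.0*b + 1.0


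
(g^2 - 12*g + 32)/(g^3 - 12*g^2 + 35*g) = (g^2 - 12*g + 32)/(g*(g^2 - 12*g + 35))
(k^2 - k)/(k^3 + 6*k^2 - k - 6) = k/(k^2 + 7*k + 6)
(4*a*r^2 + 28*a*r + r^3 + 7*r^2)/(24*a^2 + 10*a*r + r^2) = r*(r + 7)/(6*a + r)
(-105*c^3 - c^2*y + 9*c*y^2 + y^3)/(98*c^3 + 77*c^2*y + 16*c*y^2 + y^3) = (-15*c^2 + 2*c*y + y^2)/(14*c^2 + 9*c*y + y^2)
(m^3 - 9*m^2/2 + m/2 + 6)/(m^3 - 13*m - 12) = (m - 3/2)/(m + 3)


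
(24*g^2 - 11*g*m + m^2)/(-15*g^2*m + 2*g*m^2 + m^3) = (-8*g + m)/(m*(5*g + m))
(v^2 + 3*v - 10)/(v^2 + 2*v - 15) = (v - 2)/(v - 3)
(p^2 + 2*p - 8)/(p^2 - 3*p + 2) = (p + 4)/(p - 1)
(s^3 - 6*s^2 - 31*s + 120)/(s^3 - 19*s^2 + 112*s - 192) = (s + 5)/(s - 8)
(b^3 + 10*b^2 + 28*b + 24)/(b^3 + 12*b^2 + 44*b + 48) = (b + 2)/(b + 4)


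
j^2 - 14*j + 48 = (j - 8)*(j - 6)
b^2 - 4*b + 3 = (b - 3)*(b - 1)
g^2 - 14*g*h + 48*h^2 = (g - 8*h)*(g - 6*h)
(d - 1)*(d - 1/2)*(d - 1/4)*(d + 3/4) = d^4 - d^3 - 7*d^2/16 + 17*d/32 - 3/32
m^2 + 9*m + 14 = (m + 2)*(m + 7)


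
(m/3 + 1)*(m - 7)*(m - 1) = m^3/3 - 5*m^2/3 - 17*m/3 + 7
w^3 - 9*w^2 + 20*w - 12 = (w - 6)*(w - 2)*(w - 1)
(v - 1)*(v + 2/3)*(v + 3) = v^3 + 8*v^2/3 - 5*v/3 - 2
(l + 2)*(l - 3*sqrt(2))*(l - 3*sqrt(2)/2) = l^3 - 9*sqrt(2)*l^2/2 + 2*l^2 - 9*sqrt(2)*l + 9*l + 18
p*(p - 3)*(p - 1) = p^3 - 4*p^2 + 3*p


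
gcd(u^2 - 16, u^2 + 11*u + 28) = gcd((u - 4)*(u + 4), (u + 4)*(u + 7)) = u + 4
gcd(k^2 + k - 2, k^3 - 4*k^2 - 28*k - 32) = k + 2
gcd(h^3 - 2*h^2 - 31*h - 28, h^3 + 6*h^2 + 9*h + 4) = h^2 + 5*h + 4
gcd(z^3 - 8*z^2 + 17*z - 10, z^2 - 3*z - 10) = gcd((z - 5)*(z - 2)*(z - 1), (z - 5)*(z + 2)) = z - 5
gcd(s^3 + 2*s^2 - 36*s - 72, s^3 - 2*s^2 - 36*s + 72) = s^2 - 36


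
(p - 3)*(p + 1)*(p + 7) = p^3 + 5*p^2 - 17*p - 21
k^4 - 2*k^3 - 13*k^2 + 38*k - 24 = (k - 3)*(k - 2)*(k - 1)*(k + 4)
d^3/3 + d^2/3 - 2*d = d*(d/3 + 1)*(d - 2)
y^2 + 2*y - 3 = (y - 1)*(y + 3)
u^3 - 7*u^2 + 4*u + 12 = (u - 6)*(u - 2)*(u + 1)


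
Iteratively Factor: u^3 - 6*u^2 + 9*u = (u - 3)*(u^2 - 3*u) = (u - 3)^2*(u)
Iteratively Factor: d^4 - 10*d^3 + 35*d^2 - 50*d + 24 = (d - 4)*(d^3 - 6*d^2 + 11*d - 6) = (d - 4)*(d - 2)*(d^2 - 4*d + 3) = (d - 4)*(d - 3)*(d - 2)*(d - 1)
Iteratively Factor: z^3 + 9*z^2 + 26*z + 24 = (z + 4)*(z^2 + 5*z + 6) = (z + 2)*(z + 4)*(z + 3)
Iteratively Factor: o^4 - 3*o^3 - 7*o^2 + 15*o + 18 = (o - 3)*(o^3 - 7*o - 6) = (o - 3)^2*(o^2 + 3*o + 2) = (o - 3)^2*(o + 1)*(o + 2)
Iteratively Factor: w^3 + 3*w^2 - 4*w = (w)*(w^2 + 3*w - 4) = w*(w + 4)*(w - 1)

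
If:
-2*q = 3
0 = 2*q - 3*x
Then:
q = -3/2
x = -1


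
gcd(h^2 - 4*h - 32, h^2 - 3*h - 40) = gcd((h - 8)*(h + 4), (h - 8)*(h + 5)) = h - 8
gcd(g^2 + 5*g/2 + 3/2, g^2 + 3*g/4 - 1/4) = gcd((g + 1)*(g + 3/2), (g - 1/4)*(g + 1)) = g + 1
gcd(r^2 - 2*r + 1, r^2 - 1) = r - 1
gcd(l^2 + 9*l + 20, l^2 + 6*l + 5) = l + 5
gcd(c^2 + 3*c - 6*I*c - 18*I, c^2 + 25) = 1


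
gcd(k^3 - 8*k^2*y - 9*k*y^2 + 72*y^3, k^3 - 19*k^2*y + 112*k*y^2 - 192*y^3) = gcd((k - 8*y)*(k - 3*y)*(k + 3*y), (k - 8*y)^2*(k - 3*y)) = k^2 - 11*k*y + 24*y^2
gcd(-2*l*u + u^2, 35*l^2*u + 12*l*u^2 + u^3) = u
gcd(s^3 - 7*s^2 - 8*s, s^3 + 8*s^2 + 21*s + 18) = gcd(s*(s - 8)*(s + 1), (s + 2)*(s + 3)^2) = 1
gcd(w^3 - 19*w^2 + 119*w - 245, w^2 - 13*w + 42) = w - 7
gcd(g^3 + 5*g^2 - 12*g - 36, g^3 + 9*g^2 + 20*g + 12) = g^2 + 8*g + 12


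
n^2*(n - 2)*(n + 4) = n^4 + 2*n^3 - 8*n^2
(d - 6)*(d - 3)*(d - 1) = d^3 - 10*d^2 + 27*d - 18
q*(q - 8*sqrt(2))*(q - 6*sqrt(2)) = q^3 - 14*sqrt(2)*q^2 + 96*q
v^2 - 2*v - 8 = (v - 4)*(v + 2)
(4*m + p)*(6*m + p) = 24*m^2 + 10*m*p + p^2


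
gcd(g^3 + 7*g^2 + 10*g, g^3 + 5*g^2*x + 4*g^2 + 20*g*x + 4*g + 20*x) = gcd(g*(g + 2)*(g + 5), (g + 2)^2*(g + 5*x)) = g + 2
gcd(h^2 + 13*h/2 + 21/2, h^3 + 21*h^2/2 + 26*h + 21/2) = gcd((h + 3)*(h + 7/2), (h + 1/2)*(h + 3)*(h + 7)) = h + 3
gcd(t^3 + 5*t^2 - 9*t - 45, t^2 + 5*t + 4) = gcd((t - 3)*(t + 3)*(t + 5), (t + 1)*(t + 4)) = 1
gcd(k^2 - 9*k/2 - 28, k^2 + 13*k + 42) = 1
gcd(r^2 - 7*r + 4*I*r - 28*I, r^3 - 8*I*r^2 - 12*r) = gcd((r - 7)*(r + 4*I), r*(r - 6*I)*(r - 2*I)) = 1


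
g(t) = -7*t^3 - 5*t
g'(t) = -21*t^2 - 5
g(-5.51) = 1198.54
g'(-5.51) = -642.56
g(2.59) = -134.57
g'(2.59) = -145.87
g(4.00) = -468.00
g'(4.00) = -341.00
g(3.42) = -297.11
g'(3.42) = -250.62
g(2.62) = -138.99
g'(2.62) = -149.15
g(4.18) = -532.14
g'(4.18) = -371.92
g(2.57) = -131.67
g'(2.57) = -143.70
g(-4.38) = 610.09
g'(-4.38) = -407.87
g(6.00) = -1542.00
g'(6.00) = -761.00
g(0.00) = 0.00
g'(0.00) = -5.00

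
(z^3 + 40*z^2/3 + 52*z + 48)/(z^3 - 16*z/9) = 3*(z^2 + 12*z + 36)/(z*(3*z - 4))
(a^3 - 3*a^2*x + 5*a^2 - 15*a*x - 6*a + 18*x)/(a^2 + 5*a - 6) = a - 3*x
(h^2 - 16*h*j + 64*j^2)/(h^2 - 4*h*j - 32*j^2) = (h - 8*j)/(h + 4*j)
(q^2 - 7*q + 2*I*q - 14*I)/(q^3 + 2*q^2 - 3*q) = (q^2 + q*(-7 + 2*I) - 14*I)/(q*(q^2 + 2*q - 3))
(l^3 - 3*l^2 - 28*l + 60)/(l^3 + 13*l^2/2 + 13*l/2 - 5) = 2*(l^2 - 8*l + 12)/(2*l^2 + 3*l - 2)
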